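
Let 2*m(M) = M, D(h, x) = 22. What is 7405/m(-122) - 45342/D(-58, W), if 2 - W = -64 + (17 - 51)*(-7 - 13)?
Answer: -133126/61 ≈ -2182.4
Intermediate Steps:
W = -614 (W = 2 - (-64 + (17 - 51)*(-7 - 13)) = 2 - (-64 - 34*(-20)) = 2 - (-64 + 680) = 2 - 1*616 = 2 - 616 = -614)
m(M) = M/2
7405/m(-122) - 45342/D(-58, W) = 7405/(((1/2)*(-122))) - 45342/22 = 7405/(-61) - 45342*1/22 = 7405*(-1/61) - 2061 = -7405/61 - 2061 = -133126/61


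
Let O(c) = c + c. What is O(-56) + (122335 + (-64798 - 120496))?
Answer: -63071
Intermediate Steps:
O(c) = 2*c
O(-56) + (122335 + (-64798 - 120496)) = 2*(-56) + (122335 + (-64798 - 120496)) = -112 + (122335 - 185294) = -112 - 62959 = -63071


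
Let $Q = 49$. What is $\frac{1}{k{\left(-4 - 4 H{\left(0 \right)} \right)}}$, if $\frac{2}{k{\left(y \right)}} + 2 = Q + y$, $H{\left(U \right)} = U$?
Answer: $\frac{43}{2} \approx 21.5$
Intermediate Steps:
$k{\left(y \right)} = \frac{2}{47 + y}$ ($k{\left(y \right)} = \frac{2}{-2 + \left(49 + y\right)} = \frac{2}{47 + y}$)
$\frac{1}{k{\left(-4 - 4 H{\left(0 \right)} \right)}} = \frac{1}{2 \frac{1}{47 - 4}} = \frac{1}{2 \cdot \frac{1}{43}} = \frac{1}{\frac{2}{43}} = \frac{43}{2}$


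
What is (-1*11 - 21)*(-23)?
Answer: 736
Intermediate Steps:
(-1*11 - 21)*(-23) = (-11 - 21)*(-23) = -32*(-23) = 736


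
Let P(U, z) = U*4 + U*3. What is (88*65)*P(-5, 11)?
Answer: -200200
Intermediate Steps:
P(U, z) = 7*U (P(U, z) = 4*U + 3*U = 7*U)
(88*65)*P(-5, 11) = (88*65)*(7*(-5)) = 5720*(-35) = -200200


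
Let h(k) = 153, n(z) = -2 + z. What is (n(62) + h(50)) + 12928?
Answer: 13141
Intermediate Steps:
(n(62) + h(50)) + 12928 = ((-2 + 62) + 153) + 12928 = (60 + 153) + 12928 = 213 + 12928 = 13141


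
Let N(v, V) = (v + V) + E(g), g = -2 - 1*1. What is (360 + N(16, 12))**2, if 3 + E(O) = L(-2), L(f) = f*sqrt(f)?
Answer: 148217 - 1540*I*sqrt(2) ≈ 1.4822e+5 - 2177.9*I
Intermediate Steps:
g = -3 (g = -2 - 1 = -3)
L(f) = f**(3/2)
E(O) = -3 - 2*I*sqrt(2) (E(O) = -3 + (-2)**(3/2) = -3 - 2*I*sqrt(2))
N(v, V) = -3 + V + v - 2*I*sqrt(2) (N(v, V) = (v + V) + (-3 - 2*I*sqrt(2)) = (V + v) + (-3 - 2*I*sqrt(2)) = -3 + V + v - 2*I*sqrt(2))
(360 + N(16, 12))**2 = (360 + (-3 + 12 + 16 - 2*I*sqrt(2)))**2 = (360 + (25 - 2*I*sqrt(2)))**2 = (385 - 2*I*sqrt(2))**2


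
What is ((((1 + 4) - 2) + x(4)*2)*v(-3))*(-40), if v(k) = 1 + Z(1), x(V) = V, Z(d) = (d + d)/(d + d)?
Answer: -880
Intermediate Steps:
Z(d) = 1 (Z(d) = (2*d)/((2*d)) = (2*d)*(1/(2*d)) = 1)
v(k) = 2 (v(k) = 1 + 1 = 2)
((((1 + 4) - 2) + x(4)*2)*v(-3))*(-40) = ((((1 + 4) - 2) + 4*2)*2)*(-40) = (((5 - 2) + 8)*2)*(-40) = ((3 + 8)*2)*(-40) = (11*2)*(-40) = 22*(-40) = -880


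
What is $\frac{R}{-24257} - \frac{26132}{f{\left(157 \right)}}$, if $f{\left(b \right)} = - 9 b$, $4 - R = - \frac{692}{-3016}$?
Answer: $\frac{477944461537}{25843456314} \approx 18.494$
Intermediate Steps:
$R = \frac{2843}{754}$ ($R = 4 - - \frac{692}{-3016} = 4 - \left(-692\right) \left(- \frac{1}{3016}\right) = 4 - \frac{173}{754} = \frac{2843}{754} \approx 3.7706$)
$\frac{R}{-24257} - \frac{26132}{f{\left(157 \right)}} = \frac{2843}{754 \left(-24257\right)} - \frac{26132}{\left(-9\right) 157} = \frac{2843}{754} \left(- \frac{1}{24257}\right) - \frac{26132}{-1413} = - \frac{2843}{18289778} - - \frac{26132}{1413} = - \frac{2843}{18289778} + \frac{26132}{1413} = \frac{477944461537}{25843456314}$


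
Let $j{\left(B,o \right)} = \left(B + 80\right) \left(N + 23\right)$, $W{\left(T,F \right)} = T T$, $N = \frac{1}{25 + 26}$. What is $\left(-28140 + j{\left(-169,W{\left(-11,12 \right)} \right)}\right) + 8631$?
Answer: $- \frac{1099445}{51} \approx -21558.0$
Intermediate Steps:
$N = \frac{1}{51} \approx 0.019608$
$W{\left(T,F \right)} = T^{2}$
$j{\left(B,o \right)} = \frac{93920}{51} + \frac{1174 B}{51}$ ($j{\left(B,o \right)} = \left(B + 80\right) \left(\frac{1}{51} + 23\right) = \left(80 + B\right) \frac{1174}{51} = \frac{93920}{51} + \frac{1174 B}{51}$)
$\left(-28140 + j{\left(-169,W{\left(-11,12 \right)} \right)}\right) + 8631 = \left(-28140 + \left(\frac{93920}{51} + \frac{1174}{51} \left(-169\right)\right)\right) + 8631 = \left(-28140 + \left(\frac{93920}{51} - \frac{198406}{51}\right)\right) + 8631 = \left(-28140 - \frac{104486}{51}\right) + 8631 = - \frac{1539626}{51} + 8631 = - \frac{1099445}{51}$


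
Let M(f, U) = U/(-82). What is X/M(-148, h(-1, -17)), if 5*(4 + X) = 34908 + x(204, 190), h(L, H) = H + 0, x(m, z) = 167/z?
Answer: 271784367/8075 ≈ 33658.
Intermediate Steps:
h(L, H) = H
M(f, U) = -U/82 (M(f, U) = U*(-1/82) = -U/82)
X = 6628887/950 (X = -4 + (34908 + 167/190)/5 = -4 + (⅕)*(6632687/190) = -4 + 6632687/950 = 6628887/950 ≈ 6977.8)
X/M(-148, h(-1, -17)) = 6628887/(950*((-1/82*(-17)))) = 6628887/(950*(17/82)) = (6628887/950)*(82/17) = 271784367/8075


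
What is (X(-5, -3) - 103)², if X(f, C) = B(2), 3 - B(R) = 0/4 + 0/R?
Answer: 10000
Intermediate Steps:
B(R) = 3 (B(R) = 3 - (0/4 + 0/R) = 3 - (0*(¼) + 0) = 3 - (0 + 0) = 3 - 1*0 = 3 + 0 = 3)
X(f, C) = 3
(X(-5, -3) - 103)² = (3 - 103)² = (-100)² = 10000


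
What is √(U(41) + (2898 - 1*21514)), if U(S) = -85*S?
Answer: I*√22101 ≈ 148.66*I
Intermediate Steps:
√(U(41) + (2898 - 1*21514)) = √(-85*41 + (2898 - 1*21514)) = √(-3485 + (2898 - 21514)) = √(-3485 - 18616) = √(-22101) = I*√22101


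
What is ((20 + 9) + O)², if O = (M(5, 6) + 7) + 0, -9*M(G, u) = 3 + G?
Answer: 99856/81 ≈ 1232.8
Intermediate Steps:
M(G, u) = -⅓ - G/9 (M(G, u) = -(3 + G)/9 = -⅓ - G/9)
O = 55/9 (O = ((-⅓ - ⅑*5) + 7) + 0 = ((-⅓ - 5/9) + 7) + 0 = (-8/9 + 7) + 0 = 55/9 + 0 = 55/9 ≈ 6.1111)
((20 + 9) + O)² = ((20 + 9) + 55/9)² = (29 + 55/9)² = (316/9)² = 99856/81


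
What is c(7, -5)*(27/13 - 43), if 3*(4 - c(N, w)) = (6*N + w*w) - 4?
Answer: 9044/13 ≈ 695.69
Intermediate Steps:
c(N, w) = 16/3 - 2*N - w²/3 (c(N, w) = 4 - ((6*N + w*w) - 4)/3 = 4 - ((6*N + w²) - 4)/3 = 4 - ((w² + 6*N) - 4)/3 = 4 - (-4 + w² + 6*N)/3 = 4 + (4/3 - 2*N - w²/3) = 16/3 - 2*N - w²/3)
c(7, -5)*(27/13 - 43) = (16/3 - 2*7 - ⅓*(-5)²)*(27/13 - 43) = (16/3 - 14 - ⅓*25)*(27*(1/13) - 43) = (16/3 - 14 - 25/3)*(27/13 - 43) = -17*(-532/13) = 9044/13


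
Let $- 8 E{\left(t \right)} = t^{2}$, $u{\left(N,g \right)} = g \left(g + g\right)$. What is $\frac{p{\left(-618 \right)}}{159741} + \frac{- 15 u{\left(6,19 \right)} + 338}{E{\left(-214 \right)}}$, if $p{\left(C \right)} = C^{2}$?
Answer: $\frac{858294780}{203208301} \approx 4.2237$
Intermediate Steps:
$u{\left(N,g \right)} = 2 g^{2}$ ($u{\left(N,g \right)} = g 2 g = 2 g^{2}$)
$E{\left(t \right)} = - \frac{t^{2}}{8}$
$\frac{p{\left(-618 \right)}}{159741} + \frac{- 15 u{\left(6,19 \right)} + 338}{E{\left(-214 \right)}} = \frac{\left(-618\right)^{2}}{159741} + \frac{- 15 \cdot 2 \cdot 19^{2} + 338}{\left(- \frac{1}{8}\right) \left(-214\right)^{2}} = 381924 \cdot \frac{1}{159741} + \frac{- 15 \cdot 2 \cdot 361 + 338}{\left(- \frac{1}{8}\right) 45796} = \frac{42436}{17749} + \frac{\left(-15\right) 722 + 338}{- \frac{11449}{2}} = \frac{42436}{17749} + \left(-10830 + 338\right) \left(- \frac{2}{11449}\right) = \frac{42436}{17749} - - \frac{20984}{11449} = \frac{42436}{17749} + \frac{20984}{11449} = \frac{858294780}{203208301}$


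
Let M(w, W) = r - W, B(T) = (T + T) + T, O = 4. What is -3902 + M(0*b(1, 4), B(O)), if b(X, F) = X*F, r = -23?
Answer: -3937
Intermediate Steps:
b(X, F) = F*X
B(T) = 3*T (B(T) = 2*T + T = 3*T)
M(w, W) = -23 - W
-3902 + M(0*b(1, 4), B(O)) = -3902 + (-23 - 3*4) = -3902 + (-23 - 1*12) = -3902 + (-23 - 12) = -3902 - 35 = -3937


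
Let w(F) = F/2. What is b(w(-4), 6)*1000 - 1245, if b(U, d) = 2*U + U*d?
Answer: -17245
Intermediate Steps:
w(F) = F/2 (w(F) = F*(1/2) = F/2)
b(w(-4), 6)*1000 - 1245 = (((1/2)*(-4))*(2 + 6))*1000 - 1245 = -2*8*1000 - 1245 = -16*1000 - 1245 = -16000 - 1245 = -17245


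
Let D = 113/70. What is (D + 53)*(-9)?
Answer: -34407/70 ≈ -491.53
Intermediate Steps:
D = 113/70 (D = 113*(1/70) = 113/70 ≈ 1.6143)
(D + 53)*(-9) = (113/70 + 53)*(-9) = (3823/70)*(-9) = -34407/70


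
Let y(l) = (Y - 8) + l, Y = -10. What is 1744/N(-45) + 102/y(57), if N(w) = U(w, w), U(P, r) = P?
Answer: -21142/585 ≈ -36.140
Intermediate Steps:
y(l) = -18 + l (y(l) = (-10 - 8) + l = -18 + l)
N(w) = w
1744/N(-45) + 102/y(57) = 1744/(-45) + 102/(-18 + 57) = 1744*(-1/45) + 102/39 = -1744/45 + 102*(1/39) = -1744/45 + 34/13 = -21142/585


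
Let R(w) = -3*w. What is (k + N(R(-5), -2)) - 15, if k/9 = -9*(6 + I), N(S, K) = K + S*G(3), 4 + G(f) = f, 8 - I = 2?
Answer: -1004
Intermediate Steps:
I = 6 (I = 8 - 1*2 = 8 - 2 = 6)
G(f) = -4 + f
N(S, K) = K - S (N(S, K) = K + S*(-4 + 3) = K + S*(-1) = K - S)
k = -972 (k = 9*(-9*(6 + 6)) = 9*(-9*12) = 9*(-108) = -972)
(k + N(R(-5), -2)) - 15 = (-972 + (-2 - (-3)*(-5))) - 15 = (-972 + (-2 - 1*15)) - 15 = (-972 + (-2 - 15)) - 15 = (-972 - 17) - 15 = -989 - 15 = -1004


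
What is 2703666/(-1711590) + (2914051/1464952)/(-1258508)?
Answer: -830771518982855891/525929904570638240 ≈ -1.5796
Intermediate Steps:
2703666/(-1711590) + (2914051/1464952)/(-1258508) = 2703666*(-1/1711590) + (2914051*(1/1464952))*(-1/1258508) = -450611/285265 + (2914051/1464952)*(-1/1258508) = -450611/285265 - 2914051/1843653811616 = -830771518982855891/525929904570638240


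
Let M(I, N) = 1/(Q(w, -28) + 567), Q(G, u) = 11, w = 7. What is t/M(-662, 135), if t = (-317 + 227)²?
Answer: 4681800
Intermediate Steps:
t = 8100 (t = (-90)² = 8100)
M(I, N) = 1/578 (M(I, N) = 1/(11 + 567) = 1/578)
t/M(-662, 135) = 8100/(1/578) = 8100*578 = 4681800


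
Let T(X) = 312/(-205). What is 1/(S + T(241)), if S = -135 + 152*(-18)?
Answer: -205/588867 ≈ -0.00034813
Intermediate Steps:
T(X) = -312/205 (T(X) = 312*(-1/205) = -312/205)
S = -2871 (S = -135 - 2736 = -2871)
1/(S + T(241)) = 1/(-2871 - 312/205) = 1/(-588867/205) = -205/588867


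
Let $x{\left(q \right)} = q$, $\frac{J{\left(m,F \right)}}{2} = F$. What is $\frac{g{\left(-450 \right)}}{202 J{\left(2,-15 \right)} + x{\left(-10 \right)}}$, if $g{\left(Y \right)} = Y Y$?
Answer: $- \frac{20250}{607} \approx -33.361$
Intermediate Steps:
$J{\left(m,F \right)} = 2 F$
$g{\left(Y \right)} = Y^{2}$
$\frac{g{\left(-450 \right)}}{202 J{\left(2,-15 \right)} + x{\left(-10 \right)}} = \frac{\left(-450\right)^{2}}{202 \cdot 2 \left(-15\right) - 10} = \frac{202500}{202 \left(-30\right) - 10} = \frac{202500}{-6060 - 10} = \frac{202500}{-6070} = 202500 \left(- \frac{1}{6070}\right) = - \frac{20250}{607}$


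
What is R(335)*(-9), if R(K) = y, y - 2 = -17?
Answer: 135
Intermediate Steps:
y = -15 (y = 2 - 17 = -15)
R(K) = -15
R(335)*(-9) = -15*(-9) = 135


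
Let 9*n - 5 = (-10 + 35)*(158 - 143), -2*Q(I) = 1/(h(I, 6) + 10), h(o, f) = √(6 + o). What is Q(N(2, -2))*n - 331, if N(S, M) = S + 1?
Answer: -38917/117 ≈ -332.62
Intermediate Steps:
N(S, M) = 1 + S
Q(I) = -1/(2*(10 + √(6 + I))) (Q(I) = -1/(2*(√(6 + I) + 10)) = -1/(2*(10 + √(6 + I))))
n = 380/9 (n = 5/9 + ((-10 + 35)*(158 - 143))/9 = 5/9 + (25*15)/9 = 5/9 + (⅑)*375 = 5/9 + 125/3 = 380/9 ≈ 42.222)
Q(N(2, -2))*n - 331 = -1/(20 + 2*√(6 + (1 + 2)))*(380/9) - 331 = -1/(20 + 2*√(6 + 3))*(380/9) - 331 = -1/(20 + 2*√9)*(380/9) - 331 = -1/(20 + 2*3)*(380/9) - 331 = -1/(20 + 6)*(380/9) - 331 = -1/26*(380/9) - 331 = -1*1/26*(380/9) - 331 = -1/26*380/9 - 331 = -190/117 - 331 = -38917/117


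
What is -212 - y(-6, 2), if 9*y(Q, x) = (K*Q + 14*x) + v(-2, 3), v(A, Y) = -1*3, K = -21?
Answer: -2059/9 ≈ -228.78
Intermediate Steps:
v(A, Y) = -3
y(Q, x) = -⅓ - 7*Q/3 + 14*x/9 (y(Q, x) = ((-21*Q + 14*x) - 3)/9 = (-3 - 21*Q + 14*x)/9 = -⅓ - 7*Q/3 + 14*x/9)
-212 - y(-6, 2) = -212 - (-⅓ - 7/3*(-6) + (14/9)*2) = -212 - (-⅓ + 14 + 28/9) = -212 - 1*151/9 = -212 - 151/9 = -2059/9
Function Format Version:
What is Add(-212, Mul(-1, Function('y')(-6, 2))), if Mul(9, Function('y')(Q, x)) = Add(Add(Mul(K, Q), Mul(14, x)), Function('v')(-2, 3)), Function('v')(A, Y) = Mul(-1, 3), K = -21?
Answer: Rational(-2059, 9) ≈ -228.78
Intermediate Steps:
Function('v')(A, Y) = -3
Function('y')(Q, x) = Add(Rational(-1, 3), Mul(Rational(-7, 3), Q), Mul(Rational(14, 9), x)) (Function('y')(Q, x) = Mul(Rational(1, 9), Add(Add(Mul(-21, Q), Mul(14, x)), -3)) = Mul(Rational(1, 9), Add(-3, Mul(-21, Q), Mul(14, x))) = Add(Rational(-1, 3), Mul(Rational(-7, 3), Q), Mul(Rational(14, 9), x)))
Add(-212, Mul(-1, Function('y')(-6, 2))) = Add(-212, Mul(-1, Add(Rational(-1, 3), Mul(Rational(-7, 3), -6), Mul(Rational(14, 9), 2)))) = Add(-212, Mul(-1, Add(Rational(-1, 3), 14, Rational(28, 9)))) = Add(-212, Mul(-1, Rational(151, 9))) = Add(-212, Rational(-151, 9)) = Rational(-2059, 9)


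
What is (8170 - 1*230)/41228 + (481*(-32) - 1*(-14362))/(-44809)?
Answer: 99562075/461846363 ≈ 0.21557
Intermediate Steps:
(8170 - 1*230)/41228 + (481*(-32) - 1*(-14362))/(-44809) = (8170 - 230)*(1/41228) + (-15392 + 14362)*(-1/44809) = 7940*(1/41228) - 1030*(-1/44809) = 1985/10307 + 1030/44809 = 99562075/461846363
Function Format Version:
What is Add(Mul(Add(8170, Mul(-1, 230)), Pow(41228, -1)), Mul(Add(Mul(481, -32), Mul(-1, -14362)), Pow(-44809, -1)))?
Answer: Rational(99562075, 461846363) ≈ 0.21557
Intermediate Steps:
Add(Mul(Add(8170, Mul(-1, 230)), Pow(41228, -1)), Mul(Add(Mul(481, -32), Mul(-1, -14362)), Pow(-44809, -1))) = Add(Mul(Add(8170, -230), Rational(1, 41228)), Mul(Add(-15392, 14362), Rational(-1, 44809))) = Add(Mul(7940, Rational(1, 41228)), Mul(-1030, Rational(-1, 44809))) = Add(Rational(1985, 10307), Rational(1030, 44809)) = Rational(99562075, 461846363)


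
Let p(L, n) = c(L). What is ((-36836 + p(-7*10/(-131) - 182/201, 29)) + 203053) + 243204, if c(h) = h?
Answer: 10780454579/26331 ≈ 4.0942e+5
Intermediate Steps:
p(L, n) = L
((-36836 + p(-7*10/(-131) - 182/201, 29)) + 203053) + 243204 = ((-36836 + (-7*10/(-131) - 182/201)) + 203053) + 243204 = ((-36836 + (-70*(-1/131) - 182*1/201)) + 203053) + 243204 = ((-36836 + (70/131 - 182/201)) + 203053) + 243204 = ((-36836 - 9772/26331) + 203053) + 243204 = (-969938488/26331 + 203053) + 243204 = 4376650055/26331 + 243204 = 10780454579/26331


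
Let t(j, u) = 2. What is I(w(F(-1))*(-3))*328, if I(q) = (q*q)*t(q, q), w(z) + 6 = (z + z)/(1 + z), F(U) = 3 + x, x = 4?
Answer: 106641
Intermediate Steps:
F(U) = 7 (F(U) = 3 + 4 = 7)
w(z) = -6 + 2*z/(1 + z) (w(z) = -6 + (z + z)/(1 + z) = -6 + (2*z)/(1 + z) = -6 + 2*z/(1 + z))
I(q) = 2*q² (I(q) = (q*q)*2 = q²*2 = 2*q²)
I(w(F(-1))*(-3))*328 = (2*((2*(-3 - 2*7)/(1 + 7))*(-3))²)*328 = (2*((2*(-3 - 14)/8)*(-3))²)*328 = (2*((2*(⅛)*(-17))*(-3))²)*328 = (2*(-17/4*(-3))²)*328 = (2*(51/4)²)*328 = (2*(2601/16))*328 = (2601/8)*328 = 106641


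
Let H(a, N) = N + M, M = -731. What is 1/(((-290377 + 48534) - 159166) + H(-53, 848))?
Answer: -1/400892 ≈ -2.4944e-6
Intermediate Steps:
H(a, N) = -731 + N (H(a, N) = N - 731 = -731 + N)
1/(((-290377 + 48534) - 159166) + H(-53, 848)) = 1/(((-290377 + 48534) - 159166) + (-731 + 848)) = 1/((-241843 - 159166) + 117) = 1/(-401009 + 117) = 1/(-400892) = -1/400892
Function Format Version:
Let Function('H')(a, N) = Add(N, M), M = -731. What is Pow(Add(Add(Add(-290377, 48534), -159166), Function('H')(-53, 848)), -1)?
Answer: Rational(-1, 400892) ≈ -2.4944e-6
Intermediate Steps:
Function('H')(a, N) = Add(-731, N) (Function('H')(a, N) = Add(N, -731) = Add(-731, N))
Pow(Add(Add(Add(-290377, 48534), -159166), Function('H')(-53, 848)), -1) = Pow(Add(Add(Add(-290377, 48534), -159166), Add(-731, 848)), -1) = Pow(Add(Add(-241843, -159166), 117), -1) = Pow(Add(-401009, 117), -1) = Pow(-400892, -1) = Rational(-1, 400892)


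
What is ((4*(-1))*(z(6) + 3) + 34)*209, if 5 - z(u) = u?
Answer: 5434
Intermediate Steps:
z(u) = 5 - u
((4*(-1))*(z(6) + 3) + 34)*209 = ((4*(-1))*((5 - 1*6) + 3) + 34)*209 = (-4*((5 - 6) + 3) + 34)*209 = (-4*(-1 + 3) + 34)*209 = (-4*2 + 34)*209 = (-8 + 34)*209 = 26*209 = 5434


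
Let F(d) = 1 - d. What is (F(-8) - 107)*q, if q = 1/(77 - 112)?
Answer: 14/5 ≈ 2.8000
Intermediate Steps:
q = -1/35 (q = 1/(-35) = -1/35 ≈ -0.028571)
(F(-8) - 107)*q = ((1 - 1*(-8)) - 107)*(-1/35) = ((1 + 8) - 107)*(-1/35) = (9 - 107)*(-1/35) = -98*(-1/35) = 14/5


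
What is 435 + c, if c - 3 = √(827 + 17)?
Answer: 438 + 2*√211 ≈ 467.05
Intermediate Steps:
c = 3 + 2*√211 (c = 3 + √(827 + 17) = 3 + √844 = 3 + 2*√211 ≈ 32.052)
435 + c = 435 + (3 + 2*√211) = 438 + 2*√211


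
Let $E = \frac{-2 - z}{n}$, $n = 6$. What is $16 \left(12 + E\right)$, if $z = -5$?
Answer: $200$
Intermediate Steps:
$E = \frac{1}{2}$ ($E = \frac{-2 - -5}{6} = \left(-2 + 5\right) \frac{1}{6} = 3 \cdot \frac{1}{6} = \frac{1}{2} \approx 0.5$)
$16 \left(12 + E\right) = 16 \left(12 + \frac{1}{2}\right) = 16 \cdot \frac{25}{2} = 200$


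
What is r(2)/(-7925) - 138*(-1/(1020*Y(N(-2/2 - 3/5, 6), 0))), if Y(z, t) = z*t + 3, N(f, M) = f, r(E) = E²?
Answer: 36047/808350 ≈ 0.044593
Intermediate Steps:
Y(z, t) = 3 + t*z (Y(z, t) = t*z + 3 = 3 + t*z)
r(2)/(-7925) - 138*(-1/(1020*Y(N(-2/2 - 3/5, 6), 0))) = 2²/(-7925) - 138*(-1/(1020*(3 + 0*(-2/2 - 3/5)))) = 4*(-1/7925) - 138*(-1/(1020*(3 + 0*(-2*½ - 3*⅕)))) = -4/7925 - 138*(-1/(1020*(3 + 0*(-1 - ⅗)))) = -4/7925 - 138*(-1/(1020*(3 + 0*(-8/5)))) = -4/7925 - 138*(-1/(1020*(3 + 0))) = -4/7925 - 138/(-30*3*34) = -4/7925 - 138/((-90*34)) = -4/7925 - 138/(-3060) = -4/7925 - 138*(-1/3060) = -4/7925 + 23/510 = 36047/808350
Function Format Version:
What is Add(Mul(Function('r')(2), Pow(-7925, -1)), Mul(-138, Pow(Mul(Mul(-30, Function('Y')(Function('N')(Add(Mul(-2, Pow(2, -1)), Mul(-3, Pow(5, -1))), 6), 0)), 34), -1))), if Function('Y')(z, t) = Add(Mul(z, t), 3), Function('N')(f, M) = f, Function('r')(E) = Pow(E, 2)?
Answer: Rational(36047, 808350) ≈ 0.044593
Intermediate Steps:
Function('Y')(z, t) = Add(3, Mul(t, z)) (Function('Y')(z, t) = Add(Mul(t, z), 3) = Add(3, Mul(t, z)))
Add(Mul(Function('r')(2), Pow(-7925, -1)), Mul(-138, Pow(Mul(Mul(-30, Function('Y')(Function('N')(Add(Mul(-2, Pow(2, -1)), Mul(-3, Pow(5, -1))), 6), 0)), 34), -1))) = Add(Mul(Pow(2, 2), Pow(-7925, -1)), Mul(-138, Pow(Mul(Mul(-30, Add(3, Mul(0, Add(Mul(-2, Pow(2, -1)), Mul(-3, Pow(5, -1)))))), 34), -1))) = Add(Mul(4, Rational(-1, 7925)), Mul(-138, Pow(Mul(Mul(-30, Add(3, Mul(0, Add(Mul(-2, Rational(1, 2)), Mul(-3, Rational(1, 5)))))), 34), -1))) = Add(Rational(-4, 7925), Mul(-138, Pow(Mul(Mul(-30, Add(3, Mul(0, Add(-1, Rational(-3, 5))))), 34), -1))) = Add(Rational(-4, 7925), Mul(-138, Pow(Mul(Mul(-30, Add(3, Mul(0, Rational(-8, 5)))), 34), -1))) = Add(Rational(-4, 7925), Mul(-138, Pow(Mul(Mul(-30, Add(3, 0)), 34), -1))) = Add(Rational(-4, 7925), Mul(-138, Pow(Mul(Mul(-30, 3), 34), -1))) = Add(Rational(-4, 7925), Mul(-138, Pow(Mul(-90, 34), -1))) = Add(Rational(-4, 7925), Mul(-138, Pow(-3060, -1))) = Add(Rational(-4, 7925), Mul(-138, Rational(-1, 3060))) = Add(Rational(-4, 7925), Rational(23, 510)) = Rational(36047, 808350)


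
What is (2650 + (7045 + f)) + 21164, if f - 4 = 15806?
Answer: 46669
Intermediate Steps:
f = 15810 (f = 4 + 15806 = 15810)
(2650 + (7045 + f)) + 21164 = (2650 + (7045 + 15810)) + 21164 = (2650 + 22855) + 21164 = 25505 + 21164 = 46669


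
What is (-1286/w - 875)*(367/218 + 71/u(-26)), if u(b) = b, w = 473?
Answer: 616098924/670241 ≈ 919.22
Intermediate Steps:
(-1286/w - 875)*(367/218 + 71/u(-26)) = (-1286/473 - 875)*(367/218 + 71/(-26)) = (-1286*1/473 - 875)*(367*(1/218) + 71*(-1/26)) = (-1286/473 - 875)*(367/218 - 71/26) = -415161/473*(-1484/1417) = 616098924/670241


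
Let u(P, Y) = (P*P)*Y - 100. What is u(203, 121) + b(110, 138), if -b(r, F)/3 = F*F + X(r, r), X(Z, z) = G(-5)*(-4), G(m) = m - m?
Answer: 4929057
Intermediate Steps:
G(m) = 0
X(Z, z) = 0 (X(Z, z) = 0*(-4) = 0)
b(r, F) = -3*F² (b(r, F) = -3*(F*F + 0) = -3*(F² + 0) = -3*F²)
u(P, Y) = -100 + Y*P² (u(P, Y) = P²*Y - 100 = Y*P² - 100 = -100 + Y*P²)
u(203, 121) + b(110, 138) = (-100 + 121*203²) - 3*138² = (-100 + 121*41209) - 3*19044 = (-100 + 4986289) - 57132 = 4986189 - 57132 = 4929057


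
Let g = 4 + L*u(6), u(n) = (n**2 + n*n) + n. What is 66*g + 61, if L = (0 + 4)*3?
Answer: 62101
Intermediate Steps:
u(n) = n + 2*n**2 (u(n) = (n**2 + n**2) + n = 2*n**2 + n = n + 2*n**2)
L = 12 (L = 4*3 = 12)
g = 940 (g = 4 + 12*(6*(1 + 2*6)) = 4 + 12*(6*(1 + 12)) = 4 + 12*(6*13) = 4 + 12*78 = 4 + 936 = 940)
66*g + 61 = 66*940 + 61 = 62040 + 61 = 62101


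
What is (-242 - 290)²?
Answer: 283024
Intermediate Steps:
(-242 - 290)² = (-532)² = 283024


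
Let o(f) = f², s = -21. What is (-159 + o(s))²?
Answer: 79524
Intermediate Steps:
(-159 + o(s))² = (-159 + (-21)²)² = (-159 + 441)² = 282² = 79524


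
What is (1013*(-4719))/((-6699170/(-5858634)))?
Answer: -14003151732999/3349585 ≈ -4.1806e+6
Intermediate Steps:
(1013*(-4719))/((-6699170/(-5858634))) = -4780347/((-6699170*(-1/5858634))) = -4780347/3349585/2929317 = -4780347*2929317/3349585 = -14003151732999/3349585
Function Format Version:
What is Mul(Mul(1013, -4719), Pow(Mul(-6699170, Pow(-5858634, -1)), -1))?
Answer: Rational(-14003151732999, 3349585) ≈ -4.1806e+6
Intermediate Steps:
Mul(Mul(1013, -4719), Pow(Mul(-6699170, Pow(-5858634, -1)), -1)) = Mul(-4780347, Pow(Mul(-6699170, Rational(-1, 5858634)), -1)) = Mul(-4780347, Pow(Rational(3349585, 2929317), -1)) = Mul(-4780347, Rational(2929317, 3349585)) = Rational(-14003151732999, 3349585)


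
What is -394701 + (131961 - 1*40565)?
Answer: -303305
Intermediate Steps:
-394701 + (131961 - 1*40565) = -394701 + (131961 - 40565) = -394701 + 91396 = -303305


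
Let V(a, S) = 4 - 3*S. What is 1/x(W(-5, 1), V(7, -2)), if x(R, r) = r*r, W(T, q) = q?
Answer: 1/100 ≈ 0.010000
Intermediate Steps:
x(R, r) = r²
1/x(W(-5, 1), V(7, -2)) = 1/((4 - 3*(-2))²) = 1/((4 + 6)²) = 1/(10²) = 1/100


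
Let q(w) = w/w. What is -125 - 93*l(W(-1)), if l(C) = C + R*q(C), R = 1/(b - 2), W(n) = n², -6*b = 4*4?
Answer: -2773/14 ≈ -198.07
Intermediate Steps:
b = -8/3 (b = -2*4/3 = -⅙*16 = -8/3 ≈ -2.6667)
q(w) = 1
R = -3/14 (R = 1/(-8/3 - 2) = 1/(-14/3) = -3/14 ≈ -0.21429)
l(C) = -3/14 + C (l(C) = C - 3/14*1 = C - 3/14 = -3/14 + C)
-125 - 93*l(W(-1)) = -125 - 93*(-3/14 + (-1)²) = -125 - 93*(-3/14 + 1) = -125 - 93*11/14 = -125 - 1023/14 = -2773/14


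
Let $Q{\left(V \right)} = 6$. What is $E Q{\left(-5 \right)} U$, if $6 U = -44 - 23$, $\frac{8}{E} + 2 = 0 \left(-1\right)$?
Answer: $268$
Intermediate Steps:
$E = -4$ ($E = \frac{8}{-2 + 0 \left(-1\right)} = \frac{8}{-2 + 0} = \frac{8}{-2} = 8 \left(- \frac{1}{2}\right) = -4$)
$U = - \frac{67}{6}$ ($U = \frac{-44 - 23}{6} = \frac{1}{6} \left(-67\right) = - \frac{67}{6} \approx -11.167$)
$E Q{\left(-5 \right)} U = \left(-4\right) 6 \left(- \frac{67}{6}\right) = \left(-24\right) \left(- \frac{67}{6}\right) = 268$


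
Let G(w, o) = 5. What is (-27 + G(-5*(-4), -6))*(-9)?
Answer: 198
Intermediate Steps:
(-27 + G(-5*(-4), -6))*(-9) = (-27 + 5)*(-9) = -22*(-9) = 198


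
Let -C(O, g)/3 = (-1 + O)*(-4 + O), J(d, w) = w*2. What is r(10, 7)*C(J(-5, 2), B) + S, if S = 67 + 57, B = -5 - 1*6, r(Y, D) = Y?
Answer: 124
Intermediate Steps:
B = -11 (B = -5 - 6 = -11)
S = 124
J(d, w) = 2*w
C(O, g) = -3*(-1 + O)*(-4 + O)
r(10, 7)*C(J(-5, 2), B) + S = 10*(-12 - 3*(2*2)² + 15*(2*2)) + 124 = 10*(-12 - 3*4² + 15*4) + 124 = 10*(-12 - 3*16 + 60) + 124 = 10*(-12 - 48 + 60) + 124 = 10*0 + 124 = 0 + 124 = 124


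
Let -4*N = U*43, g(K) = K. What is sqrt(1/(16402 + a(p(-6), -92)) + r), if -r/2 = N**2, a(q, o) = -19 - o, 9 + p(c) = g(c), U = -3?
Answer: I*sqrt(361343495506)/13180 ≈ 45.608*I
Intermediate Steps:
p(c) = -9 + c
N = 129/4 (N = -(-3)*43/4 = -1/4*(-129) = 129/4 ≈ 32.250)
r = -16641/8 (r = -2*(129/4)**2 = -2*16641/16 = -16641/8 ≈ -2080.1)
sqrt(1/(16402 + a(p(-6), -92)) + r) = sqrt(1/(16402 + (-19 - 1*(-92))) - 16641/8) = sqrt(1/(16402 + (-19 + 92)) - 16641/8) = sqrt(1/(16402 + 73) - 16641/8) = sqrt(1/16475 - 16641/8) = sqrt(-274160467/131800) = I*sqrt(361343495506)/13180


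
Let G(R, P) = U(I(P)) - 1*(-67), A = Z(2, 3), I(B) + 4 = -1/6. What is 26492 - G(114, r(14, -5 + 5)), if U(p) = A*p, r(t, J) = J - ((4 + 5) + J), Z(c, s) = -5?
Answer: 158425/6 ≈ 26404.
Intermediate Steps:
I(B) = -25/6 (I(B) = -4 - 1/6 = -4 - 1*⅙ = -4 - ⅙ = -25/6)
A = -5
r(t, J) = -9 (r(t, J) = J - (9 + J) = J + (-9 - J) = -9)
U(p) = -5*p
G(R, P) = 527/6 (G(R, P) = -5*(-25/6) - 1*(-67) = 125/6 + 67 = 527/6)
26492 - G(114, r(14, -5 + 5)) = 26492 - 1*527/6 = 26492 - 527/6 = 158425/6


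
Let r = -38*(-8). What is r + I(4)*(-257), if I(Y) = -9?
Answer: 2617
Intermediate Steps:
r = 304
r + I(4)*(-257) = 304 - 9*(-257) = 304 + 2313 = 2617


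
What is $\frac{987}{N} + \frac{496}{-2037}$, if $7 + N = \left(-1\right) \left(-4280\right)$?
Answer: $- \frac{108889}{8704101} \approx -0.01251$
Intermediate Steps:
$N = 4273$ ($N = -7 - -4280 = -7 + 4280 = 4273$)
$\frac{987}{N} + \frac{496}{-2037} = \frac{987}{4273} + \frac{496}{-2037} = 987 \cdot \frac{1}{4273} + 496 \left(- \frac{1}{2037}\right) = \frac{987}{4273} - \frac{496}{2037} = - \frac{108889}{8704101}$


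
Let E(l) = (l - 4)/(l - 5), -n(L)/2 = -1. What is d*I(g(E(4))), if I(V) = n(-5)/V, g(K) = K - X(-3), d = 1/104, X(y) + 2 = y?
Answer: 1/260 ≈ 0.0038462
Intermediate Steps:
n(L) = 2 (n(L) = -2*(-1) = 2)
X(y) = -2 + y
E(l) = (-4 + l)/(-5 + l)
d = 1/104 ≈ 0.0096154
g(K) = 5 + K (g(K) = K - (-2 - 3) = K - 1*(-5) = K + 5 = 5 + K)
I(V) = 2/V
d*I(g(E(4))) = (2/(5 + (-4 + 4)/(-5 + 4)))/104 = (2/(5 + 0/(-1)))/104 = (2/(5 - 1*0))/104 = (2/(5 + 0))/104 = (2/5)/104 = (2*(⅕))/104 = (1/104)*(⅖) = 1/260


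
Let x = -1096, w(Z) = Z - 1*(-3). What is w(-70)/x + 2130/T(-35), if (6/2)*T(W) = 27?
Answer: 778361/3288 ≈ 236.73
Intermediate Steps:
w(Z) = 3 + Z (w(Z) = Z + 3 = 3 + Z)
T(W) = 9 (T(W) = (1/3)*27 = 9)
w(-70)/x + 2130/T(-35) = (3 - 70)/(-1096) + 2130/9 = -67*(-1/1096) + 2130*(1/9) = 67/1096 + 710/3 = 778361/3288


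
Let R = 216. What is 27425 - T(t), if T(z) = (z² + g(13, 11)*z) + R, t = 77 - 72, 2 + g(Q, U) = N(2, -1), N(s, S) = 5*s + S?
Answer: 27149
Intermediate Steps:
N(s, S) = S + 5*s
g(Q, U) = 7 (g(Q, U) = -2 + (-1 + 5*2) = -2 + (-1 + 10) = -2 + 9 = 7)
t = 5
T(z) = 216 + z² + 7*z (T(z) = (z² + 7*z) + 216 = 216 + z² + 7*z)
27425 - T(t) = 27425 - (216 + 5² + 7*5) = 27425 - (216 + 25 + 35) = 27425 - 1*276 = 27425 - 276 = 27149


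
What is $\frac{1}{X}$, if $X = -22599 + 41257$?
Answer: $\frac{1}{18658} \approx 5.3596 \cdot 10^{-5}$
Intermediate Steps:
$X = 18658$
$\frac{1}{X} = \frac{1}{18658}$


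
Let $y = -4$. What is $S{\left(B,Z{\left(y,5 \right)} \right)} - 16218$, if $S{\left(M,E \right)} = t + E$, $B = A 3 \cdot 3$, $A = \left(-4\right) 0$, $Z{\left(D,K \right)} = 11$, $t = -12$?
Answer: $-16219$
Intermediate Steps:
$A = 0$
$B = 0$ ($B = 0 \cdot 3 \cdot 3 = 0 \cdot 3 = 0$)
$S{\left(M,E \right)} = -12 + E$
$S{\left(B,Z{\left(y,5 \right)} \right)} - 16218 = \left(-12 + 11\right) - 16218 = -1 - 16218 = -16219$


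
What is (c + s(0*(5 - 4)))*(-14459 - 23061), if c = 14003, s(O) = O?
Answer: -525392560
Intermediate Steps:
(c + s(0*(5 - 4)))*(-14459 - 23061) = (14003 + 0*(5 - 4))*(-14459 - 23061) = (14003 + 0*1)*(-37520) = (14003 + 0)*(-37520) = 14003*(-37520) = -525392560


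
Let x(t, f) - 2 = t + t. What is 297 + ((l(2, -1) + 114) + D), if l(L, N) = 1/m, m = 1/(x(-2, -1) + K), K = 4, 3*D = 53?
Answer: 1292/3 ≈ 430.67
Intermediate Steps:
x(t, f) = 2 + 2*t (x(t, f) = 2 + (t + t) = 2 + 2*t)
D = 53/3 (D = (⅓)*53 = 53/3 ≈ 17.667)
m = ½ (m = 1/((2 + 2*(-2)) + 4) = 1/((2 - 4) + 4) = 1/(-2 + 4) = 1/2 = ½ ≈ 0.50000)
l(L, N) = 2 (l(L, N) = 1/(½) = 2)
297 + ((l(2, -1) + 114) + D) = 297 + ((2 + 114) + 53/3) = 297 + (116 + 53/3) = 297 + 401/3 = 1292/3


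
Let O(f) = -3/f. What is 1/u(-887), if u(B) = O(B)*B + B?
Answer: -1/890 ≈ -0.0011236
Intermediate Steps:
u(B) = -3 + B (u(B) = (-3/B)*B + B = -3 + B)
1/u(-887) = 1/(-3 - 887) = 1/(-890) = -1/890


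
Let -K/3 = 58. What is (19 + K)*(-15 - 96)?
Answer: 17205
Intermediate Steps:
K = -174 (K = -3*58 = -174)
(19 + K)*(-15 - 96) = (19 - 174)*(-15 - 96) = -155*(-111) = 17205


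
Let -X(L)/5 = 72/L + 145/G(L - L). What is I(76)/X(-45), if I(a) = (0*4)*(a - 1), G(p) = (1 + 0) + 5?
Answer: 0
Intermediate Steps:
G(p) = 6 (G(p) = 1 + 5 = 6)
X(L) = -725/6 - 360/L (X(L) = -5*(72/L + 145/6) = -5*(145/6 + 72/L) = -725/6 - 360/L)
I(a) = 0 (I(a) = 0*(-1 + a) = 0)
I(76)/X(-45) = 0/(-725/6 - 360/(-45)) = 0/(-725/6 - 360*(-1/45)) = 0/(-725/6 + 8) = 0/(-677/6) = 0*(-6/677) = 0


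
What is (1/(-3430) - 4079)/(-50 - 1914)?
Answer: 13990971/6736520 ≈ 2.0769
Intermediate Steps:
(1/(-3430) - 4079)/(-50 - 1914) = (-1/3430 - 4079)/(-1964) = -13990971/3430*(-1/1964) = 13990971/6736520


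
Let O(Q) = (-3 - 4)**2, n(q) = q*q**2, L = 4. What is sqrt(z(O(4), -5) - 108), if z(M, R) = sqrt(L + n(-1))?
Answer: sqrt(-108 + sqrt(3)) ≈ 10.309*I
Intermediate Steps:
n(q) = q**3
O(Q) = 49 (O(Q) = (-7)**2 = 49)
z(M, R) = sqrt(3) (z(M, R) = sqrt(4 + (-1)**3) = sqrt(4 - 1) = sqrt(3))
sqrt(z(O(4), -5) - 108) = sqrt(sqrt(3) - 108) = sqrt(-108 + sqrt(3))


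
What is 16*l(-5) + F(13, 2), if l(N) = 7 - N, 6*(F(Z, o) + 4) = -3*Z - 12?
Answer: 359/2 ≈ 179.50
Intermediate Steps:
F(Z, o) = -6 - Z/2 (F(Z, o) = -4 + (-3*Z - 12)/6 = -4 + (-12 - 3*Z)/6 = -4 + (-2 - Z/2) = -6 - Z/2)
16*l(-5) + F(13, 2) = 16*(7 - 1*(-5)) + (-6 - ½*13) = 16*(7 + 5) + (-6 - 13/2) = 16*12 - 25/2 = 192 - 25/2 = 359/2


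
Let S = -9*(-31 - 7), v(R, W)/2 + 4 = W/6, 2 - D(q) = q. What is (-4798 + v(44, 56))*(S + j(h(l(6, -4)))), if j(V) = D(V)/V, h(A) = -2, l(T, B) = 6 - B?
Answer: -4883080/3 ≈ -1.6277e+6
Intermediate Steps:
D(q) = 2 - q
j(V) = (2 - V)/V
v(R, W) = -8 + W/3 (v(R, W) = -8 + 2*(W/6) = -8 + W/3)
S = 342 (S = -9*(-38) = 342)
(-4798 + v(44, 56))*(S + j(h(l(6, -4)))) = (-4798 + (-8 + (⅓)*56))*(342 + (2 - 1*(-2))/(-2)) = (-4798 + (-8 + 56/3))*(342 - (2 + 2)/2) = (-4798 + 32/3)*(342 - ½*4) = -14362*(342 - 2)/3 = -14362/3*340 = -4883080/3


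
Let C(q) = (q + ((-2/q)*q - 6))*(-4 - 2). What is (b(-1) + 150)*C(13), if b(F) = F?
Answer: -4470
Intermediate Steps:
C(q) = 48 - 6*q (C(q) = (q + (-2 - 6))*(-6) = (q - 8)*(-6) = (-8 + q)*(-6) = 48 - 6*q)
(b(-1) + 150)*C(13) = (-1 + 150)*(48 - 6*13) = 149*(48 - 78) = 149*(-30) = -4470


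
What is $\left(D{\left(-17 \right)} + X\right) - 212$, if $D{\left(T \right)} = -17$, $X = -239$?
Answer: $-468$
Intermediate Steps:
$\left(D{\left(-17 \right)} + X\right) - 212 = \left(-17 - 239\right) - 212 = -256 - 212 = -468$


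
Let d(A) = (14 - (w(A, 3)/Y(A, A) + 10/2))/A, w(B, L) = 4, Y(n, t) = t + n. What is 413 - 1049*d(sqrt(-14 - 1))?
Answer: 4097/15 + 3147*I*sqrt(15)/5 ≈ 273.13 + 2437.7*I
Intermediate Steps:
Y(n, t) = n + t
d(A) = (9 - 2/A)/A (d(A) = (14 - (4/(A + A) + 10/2))/A = (14 - (4/((2*A)) + 10*(1/2)))/A = (14 - (4*(1/(2*A)) + 5))/A = (14 - (2/A + 5))/A = (14 - (5 + 2/A))/A = (14 + (-5 - 2/A))/A = (9 - 2/A)/A)
413 - 1049*d(sqrt(-14 - 1)) = 413 - 1049*(-2 + 9*sqrt(-14 - 1))/(sqrt(-14 - 1))**2 = 413 - 1049*(-2 + 9*sqrt(-15))/(sqrt(-15))**2 = 413 - 1049*(-2 + 9*(I*sqrt(15)))/(I*sqrt(15))**2 = 413 - (-1049)*(-2 + 9*I*sqrt(15))/15 = 413 - 1049*(2/15 - 3*I*sqrt(15)/5) = 413 + (-2098/15 + 3147*I*sqrt(15)/5) = 4097/15 + 3147*I*sqrt(15)/5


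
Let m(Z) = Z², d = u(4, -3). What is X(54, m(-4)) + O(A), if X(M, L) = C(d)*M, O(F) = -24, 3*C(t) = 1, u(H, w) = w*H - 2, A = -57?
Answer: -6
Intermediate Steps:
u(H, w) = -2 + H*w (u(H, w) = H*w - 2 = -2 + H*w)
d = -14 (d = -2 + 4*(-3) = -2 - 12 = -14)
C(t) = ⅓ (C(t) = (⅓)*1 = ⅓)
X(M, L) = M/3
X(54, m(-4)) + O(A) = (⅓)*54 - 24 = 18 - 24 = -6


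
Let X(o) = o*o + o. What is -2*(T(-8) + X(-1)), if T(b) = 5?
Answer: -10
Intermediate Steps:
X(o) = o + o**2 (X(o) = o**2 + o = o + o**2)
-2*(T(-8) + X(-1)) = -2*(5 - (1 - 1)) = -2*(5 - 1*0) = -2*(5 + 0) = -2*5 = -10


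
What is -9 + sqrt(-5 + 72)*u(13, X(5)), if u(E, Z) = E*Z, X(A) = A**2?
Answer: -9 + 325*sqrt(67) ≈ 2651.2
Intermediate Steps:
-9 + sqrt(-5 + 72)*u(13, X(5)) = -9 + sqrt(-5 + 72)*(13*5**2) = -9 + sqrt(67)*(13*25) = -9 + sqrt(67)*325 = -9 + 325*sqrt(67)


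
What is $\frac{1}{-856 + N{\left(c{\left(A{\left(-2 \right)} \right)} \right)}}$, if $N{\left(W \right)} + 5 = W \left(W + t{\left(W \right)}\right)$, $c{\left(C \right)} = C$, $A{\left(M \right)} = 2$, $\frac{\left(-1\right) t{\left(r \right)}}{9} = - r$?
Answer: $- \frac{1}{821} \approx -0.001218$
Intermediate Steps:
$t{\left(r \right)} = 9 r$ ($t{\left(r \right)} = - 9 \left(- r\right) = 9 r$)
$N{\left(W \right)} = -5 + 10 W^{2}$ ($N{\left(W \right)} = -5 + W \left(W + 9 W\right) = -5 + W 10 W = -5 + 10 W^{2}$)
$\frac{1}{-856 + N{\left(c{\left(A{\left(-2 \right)} \right)} \right)}} = \frac{1}{-856 - \left(5 - 10 \cdot 2^{2}\right)} = \frac{1}{-856 + \left(-5 + 10 \cdot 4\right)} = \frac{1}{-856 + \left(-5 + 40\right)} = \frac{1}{-856 + 35} = \frac{1}{-821} = - \frac{1}{821}$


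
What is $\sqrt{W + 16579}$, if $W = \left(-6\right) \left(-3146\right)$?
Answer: $\sqrt{35455} \approx 188.29$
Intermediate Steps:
$W = 18876$
$\sqrt{W + 16579} = \sqrt{18876 + 16579} = \sqrt{35455}$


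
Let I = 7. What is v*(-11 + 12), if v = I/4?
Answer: 7/4 ≈ 1.7500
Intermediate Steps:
v = 7/4 ≈ 1.7500
v*(-11 + 12) = 7*(-11 + 12)/4 = (7/4)*1 = 7/4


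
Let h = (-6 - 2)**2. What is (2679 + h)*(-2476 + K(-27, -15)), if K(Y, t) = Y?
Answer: -6865729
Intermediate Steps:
h = 64 (h = (-8)**2 = 64)
(2679 + h)*(-2476 + K(-27, -15)) = (2679 + 64)*(-2476 - 27) = 2743*(-2503) = -6865729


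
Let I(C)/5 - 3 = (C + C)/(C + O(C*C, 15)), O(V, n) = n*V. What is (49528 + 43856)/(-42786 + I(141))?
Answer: -98800272/45251713 ≈ -2.1833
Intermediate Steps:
O(V, n) = V*n
I(C) = 15 + 10*C/(C + 15*C²) (I(C) = 15 + 5*((C + C)/(C + (C*C)*15)) = 15 + 5*((2*C)/(C + C²*15)) = 15 + 5*((2*C)/(C + 15*C²)) = 15 + 5*(2*C/(C + 15*C²)) = 15 + 10*C/(C + 15*C²))
(49528 + 43856)/(-42786 + I(141)) = (49528 + 43856)/(-42786 + 25*(1 + 9*141)/(1 + 15*141)) = 93384/(-42786 + 25*(1 + 1269)/(1 + 2115)) = 93384/(-42786 + 25*1270/2116) = 93384/(-42786 + 25*(1/2116)*1270) = 93384/(-42786 + 15875/1058) = 93384/(-45251713/1058) = 93384*(-1058/45251713) = -98800272/45251713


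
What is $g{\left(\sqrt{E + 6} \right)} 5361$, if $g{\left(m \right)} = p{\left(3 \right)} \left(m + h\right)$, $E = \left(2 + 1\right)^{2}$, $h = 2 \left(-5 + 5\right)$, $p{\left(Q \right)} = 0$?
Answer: $0$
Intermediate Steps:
$h = 0$ ($h = 2 \cdot 0 = 0$)
$E = 9$ ($E = 3^{2} = 9$)
$g{\left(m \right)} = 0$ ($g{\left(m \right)} = 0 \left(m + 0\right) = 0 m = 0$)
$g{\left(\sqrt{E + 6} \right)} 5361 = 0 \cdot 5361 = 0$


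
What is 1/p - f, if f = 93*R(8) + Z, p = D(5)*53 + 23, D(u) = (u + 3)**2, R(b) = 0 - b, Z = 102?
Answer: 2192431/3415 ≈ 642.00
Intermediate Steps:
R(b) = -b
D(u) = (3 + u)**2
p = 3415 (p = (3 + 5)**2*53 + 23 = 8**2*53 + 23 = 64*53 + 23 = 3392 + 23 = 3415)
f = -642 (f = 93*(-1*8) + 102 = 93*(-8) + 102 = -744 + 102 = -642)
1/p - f = 1/3415 - 1*(-642) = 1/3415 + 642 = 2192431/3415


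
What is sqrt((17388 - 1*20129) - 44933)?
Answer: 11*I*sqrt(394) ≈ 218.34*I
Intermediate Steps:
sqrt((17388 - 1*20129) - 44933) = sqrt((17388 - 20129) - 44933) = sqrt(-2741 - 44933) = sqrt(-47674) = 11*I*sqrt(394)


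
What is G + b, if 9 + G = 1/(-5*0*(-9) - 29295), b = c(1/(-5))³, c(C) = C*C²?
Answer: -102990630859/11443359375 ≈ -9.0000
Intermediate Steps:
c(C) = C³
b = -1/1953125 (b = ((1/(-5))³)³ = ((-⅕)³)³ = (-1/125)³ = -1/1953125 ≈ -5.1200e-7)
G = -263656/29295 (G = -9 + 1/(-5*0*(-9) - 29295) = -9 + 1/(0*(-9) - 29295) = -9 + 1/(0 - 29295) = -9 + 1/(-29295) = -9 - 1/29295 = -263656/29295 ≈ -9.0000)
G + b = -263656/29295 - 1/1953125 = -102990630859/11443359375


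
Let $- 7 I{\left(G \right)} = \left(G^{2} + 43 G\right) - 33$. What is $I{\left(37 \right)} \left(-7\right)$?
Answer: $2927$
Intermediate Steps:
$I{\left(G \right)} = \frac{33}{7} - \frac{43 G}{7} - \frac{G^{2}}{7}$ ($I{\left(G \right)} = - \frac{\left(G^{2} + 43 G\right) - 33}{7} = - \frac{-33 + G^{2} + 43 G}{7} = \frac{33}{7} - \frac{43 G}{7} - \frac{G^{2}}{7}$)
$I{\left(37 \right)} \left(-7\right) = \left(\frac{33}{7} - \frac{1591}{7} - \frac{37^{2}}{7}\right) \left(-7\right) = \left(\frac{33}{7} - \frac{1591}{7} - \frac{1369}{7}\right) \left(-7\right) = \left(- \frac{2927}{7}\right) \left(-7\right) = 2927$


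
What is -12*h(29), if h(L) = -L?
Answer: 348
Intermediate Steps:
-12*h(29) = -(-12)*29 = -12*(-29) = 348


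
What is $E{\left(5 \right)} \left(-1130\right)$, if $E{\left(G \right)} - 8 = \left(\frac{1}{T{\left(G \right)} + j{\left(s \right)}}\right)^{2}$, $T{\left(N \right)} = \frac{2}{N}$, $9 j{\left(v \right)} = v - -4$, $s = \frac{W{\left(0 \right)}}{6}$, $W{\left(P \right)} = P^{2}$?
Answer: $- \frac{7671005}{722} \approx -10625.0$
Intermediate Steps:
$s = 0$ ($s = \frac{0^{2}}{6} = 0 \cdot \frac{1}{6} = 0$)
$j{\left(v \right)} = \frac{4}{9} + \frac{v}{9}$ ($j{\left(v \right)} = \frac{v - -4}{9} = \frac{v + 4}{9} = \frac{4 + v}{9} = \frac{4}{9} + \frac{v}{9}$)
$E{\left(G \right)} = 8 + \frac{1}{\left(\frac{4}{9} + \frac{2}{G}\right)^{2}}$ ($E{\left(G \right)} = 8 + \left(\frac{1}{\frac{2}{G} + \left(\frac{4}{9} + \frac{1}{9} \cdot 0\right)}\right)^{2} = 8 + \left(\frac{1}{\frac{2}{G} + \left(\frac{4}{9} + 0\right)}\right)^{2} = 8 + \left(\frac{1}{\frac{2}{G} + \frac{4}{9}}\right)^{2} = 8 + \left(\frac{1}{\frac{4}{9} + \frac{2}{G}}\right)^{2} = 8 + \frac{1}{\left(\frac{4}{9} + \frac{2}{G}\right)^{2}}$)
$E{\left(5 \right)} \left(-1130\right) = \frac{2592 + 209 \cdot 5^{2} + 1152 \cdot 5}{4 \left(81 + 4 \cdot 5^{2} + 36 \cdot 5\right)} \left(-1130\right) = \frac{2592 + 209 \cdot 25 + 5760}{4 \left(81 + 4 \cdot 25 + 180\right)} \left(-1130\right) = \frac{2592 + 5225 + 5760}{4 \left(81 + 100 + 180\right)} \left(-1130\right) = \frac{1}{4} \cdot \frac{1}{361} \cdot 13577 \left(-1130\right) = \frac{13577}{1444} \left(-1130\right) = - \frac{7671005}{722}$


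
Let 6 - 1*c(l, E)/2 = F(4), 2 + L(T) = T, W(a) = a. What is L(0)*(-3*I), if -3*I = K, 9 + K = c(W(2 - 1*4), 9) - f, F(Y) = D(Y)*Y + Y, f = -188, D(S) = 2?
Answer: -334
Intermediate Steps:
L(T) = -2 + T
F(Y) = 3*Y (F(Y) = 2*Y + Y = 3*Y)
c(l, E) = -12 (c(l, E) = 12 - 6*4 = 12 - 2*12 = 12 - 24 = -12)
K = 167 (K = -9 + (-12 - 1*(-188)) = -9 + (-12 + 188) = -9 + 176 = 167)
I = -167/3 (I = -⅓*167 = -167/3 ≈ -55.667)
L(0)*(-3*I) = (-2 + 0)*(-3*(-167/3)) = -2*167 = -334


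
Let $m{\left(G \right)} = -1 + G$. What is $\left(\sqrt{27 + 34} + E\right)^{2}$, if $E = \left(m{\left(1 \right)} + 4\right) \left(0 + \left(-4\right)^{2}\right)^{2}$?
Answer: $\left(1024 + \sqrt{61}\right)^{2} \approx 1.0646 \cdot 10^{6}$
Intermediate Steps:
$E = 1024$ ($E = \left(\left(-1 + 1\right) + 4\right) \left(0 + \left(-4\right)^{2}\right)^{2} = \left(0 + 4\right) \left(0 + 16\right)^{2} = 4 \cdot 16^{2} = 4 \cdot 256 = 1024$)
$\left(\sqrt{27 + 34} + E\right)^{2} = \left(\sqrt{27 + 34} + 1024\right)^{2} = \left(\sqrt{61} + 1024\right)^{2} = \left(1024 + \sqrt{61}\right)^{2}$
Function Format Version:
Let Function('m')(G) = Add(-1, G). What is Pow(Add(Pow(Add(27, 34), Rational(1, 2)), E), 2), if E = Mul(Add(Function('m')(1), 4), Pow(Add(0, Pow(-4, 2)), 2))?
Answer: Pow(Add(1024, Pow(61, Rational(1, 2))), 2) ≈ 1.0646e+6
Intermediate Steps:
E = 1024 (E = Mul(Add(Add(-1, 1), 4), Pow(Add(0, Pow(-4, 2)), 2)) = Mul(Add(0, 4), Pow(Add(0, 16), 2)) = Mul(4, Pow(16, 2)) = Mul(4, 256) = 1024)
Pow(Add(Pow(Add(27, 34), Rational(1, 2)), E), 2) = Pow(Add(Pow(Add(27, 34), Rational(1, 2)), 1024), 2) = Pow(Add(Pow(61, Rational(1, 2)), 1024), 2) = Pow(Add(1024, Pow(61, Rational(1, 2))), 2)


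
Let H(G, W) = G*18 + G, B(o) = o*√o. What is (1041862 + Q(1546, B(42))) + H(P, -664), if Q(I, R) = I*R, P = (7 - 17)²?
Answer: 1043762 + 64932*√42 ≈ 1.4646e+6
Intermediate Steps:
B(o) = o^(3/2)
P = 100 (P = (-10)² = 100)
H(G, W) = 19*G (H(G, W) = 18*G + G = 19*G)
(1041862 + Q(1546, B(42))) + H(P, -664) = (1041862 + 1546*42^(3/2)) + 19*100 = (1041862 + 1546*(42*√42)) + 1900 = (1041862 + 64932*√42) + 1900 = 1043762 + 64932*√42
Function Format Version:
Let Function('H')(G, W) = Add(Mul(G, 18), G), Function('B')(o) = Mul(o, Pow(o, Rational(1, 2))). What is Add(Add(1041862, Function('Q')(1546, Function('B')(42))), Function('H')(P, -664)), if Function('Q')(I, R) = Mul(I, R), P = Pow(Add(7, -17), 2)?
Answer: Add(1043762, Mul(64932, Pow(42, Rational(1, 2)))) ≈ 1.4646e+6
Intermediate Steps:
Function('B')(o) = Pow(o, Rational(3, 2))
P = 100 (P = Pow(-10, 2) = 100)
Function('H')(G, W) = Mul(19, G) (Function('H')(G, W) = Add(Mul(18, G), G) = Mul(19, G))
Add(Add(1041862, Function('Q')(1546, Function('B')(42))), Function('H')(P, -664)) = Add(Add(1041862, Mul(1546, Pow(42, Rational(3, 2)))), Mul(19, 100)) = Add(Add(1041862, Mul(1546, Mul(42, Pow(42, Rational(1, 2))))), 1900) = Add(Add(1041862, Mul(64932, Pow(42, Rational(1, 2)))), 1900) = Add(1043762, Mul(64932, Pow(42, Rational(1, 2))))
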